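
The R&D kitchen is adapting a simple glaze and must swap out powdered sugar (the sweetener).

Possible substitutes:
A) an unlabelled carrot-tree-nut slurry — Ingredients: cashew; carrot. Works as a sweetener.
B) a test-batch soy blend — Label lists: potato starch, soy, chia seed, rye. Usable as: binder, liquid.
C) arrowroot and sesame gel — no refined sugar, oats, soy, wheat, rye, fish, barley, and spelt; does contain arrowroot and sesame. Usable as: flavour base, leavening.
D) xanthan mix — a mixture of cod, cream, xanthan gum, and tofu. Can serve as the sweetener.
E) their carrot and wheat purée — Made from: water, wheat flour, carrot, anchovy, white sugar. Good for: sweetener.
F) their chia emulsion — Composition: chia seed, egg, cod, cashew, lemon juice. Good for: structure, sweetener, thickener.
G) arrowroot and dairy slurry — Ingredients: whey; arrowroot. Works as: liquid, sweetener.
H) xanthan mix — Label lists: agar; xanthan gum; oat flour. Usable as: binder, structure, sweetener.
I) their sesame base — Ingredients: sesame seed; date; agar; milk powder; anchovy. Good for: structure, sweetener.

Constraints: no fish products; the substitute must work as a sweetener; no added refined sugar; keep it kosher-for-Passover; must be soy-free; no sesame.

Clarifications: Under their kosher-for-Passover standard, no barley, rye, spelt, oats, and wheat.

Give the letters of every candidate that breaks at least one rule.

B, C, D, E, F, H, I

A: every rule checks out — valid
B: not usable as a sweetener; has rye, so not kosher-for-Passover (and 1 more) — out
C: not usable as a sweetener; has sesame, so not sesame-free — out
D: has tofu, so not soy-free; has cod, so not fish-free — reject
E: has wheat flour, so not kosher-for-Passover; has white sugar, so not no-added-sugar (and 1 more) — no
F: has cod, so not fish-free — out
G: works as a sweetener, no soy, no refined sugar — keep
H: has oat flour, so not kosher-for-Passover — no
I: has sesame seed, so not sesame-free; has anchovy, so not fish-free — out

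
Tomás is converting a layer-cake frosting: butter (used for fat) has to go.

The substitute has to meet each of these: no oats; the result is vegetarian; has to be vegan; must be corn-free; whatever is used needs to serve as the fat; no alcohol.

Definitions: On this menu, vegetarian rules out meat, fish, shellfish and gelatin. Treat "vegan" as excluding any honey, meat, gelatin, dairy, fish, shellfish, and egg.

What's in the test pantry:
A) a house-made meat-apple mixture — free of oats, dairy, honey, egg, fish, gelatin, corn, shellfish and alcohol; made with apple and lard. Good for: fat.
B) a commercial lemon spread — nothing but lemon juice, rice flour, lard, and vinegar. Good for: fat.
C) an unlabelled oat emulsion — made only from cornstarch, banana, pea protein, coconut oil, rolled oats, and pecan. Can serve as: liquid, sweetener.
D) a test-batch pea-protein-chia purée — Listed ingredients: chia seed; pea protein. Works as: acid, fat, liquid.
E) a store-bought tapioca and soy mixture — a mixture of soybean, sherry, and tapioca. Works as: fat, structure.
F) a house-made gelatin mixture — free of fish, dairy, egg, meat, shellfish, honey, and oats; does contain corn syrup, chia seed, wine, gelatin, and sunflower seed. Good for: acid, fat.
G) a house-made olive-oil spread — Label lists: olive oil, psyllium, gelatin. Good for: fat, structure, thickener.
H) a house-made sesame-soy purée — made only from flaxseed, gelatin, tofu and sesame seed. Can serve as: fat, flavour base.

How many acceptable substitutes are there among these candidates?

1

A: has lard, so not vegetarian; has lard, so not vegan — reject
B: has lard, so not vegetarian; has lard, so not vegan — no
C: not usable as a fat; has rolled oats, so not oat-free (and 1 more) — out
D: no alcohol, vegan — valid
E: has sherry, so not alcohol-free — no
F: has gelatin, so not vegetarian; has gelatin, so not vegan (and 2 more) — reject
G: has gelatin, so not vegetarian; has gelatin, so not vegan — out
H: has gelatin, so not vegetarian; has gelatin, so not vegan — out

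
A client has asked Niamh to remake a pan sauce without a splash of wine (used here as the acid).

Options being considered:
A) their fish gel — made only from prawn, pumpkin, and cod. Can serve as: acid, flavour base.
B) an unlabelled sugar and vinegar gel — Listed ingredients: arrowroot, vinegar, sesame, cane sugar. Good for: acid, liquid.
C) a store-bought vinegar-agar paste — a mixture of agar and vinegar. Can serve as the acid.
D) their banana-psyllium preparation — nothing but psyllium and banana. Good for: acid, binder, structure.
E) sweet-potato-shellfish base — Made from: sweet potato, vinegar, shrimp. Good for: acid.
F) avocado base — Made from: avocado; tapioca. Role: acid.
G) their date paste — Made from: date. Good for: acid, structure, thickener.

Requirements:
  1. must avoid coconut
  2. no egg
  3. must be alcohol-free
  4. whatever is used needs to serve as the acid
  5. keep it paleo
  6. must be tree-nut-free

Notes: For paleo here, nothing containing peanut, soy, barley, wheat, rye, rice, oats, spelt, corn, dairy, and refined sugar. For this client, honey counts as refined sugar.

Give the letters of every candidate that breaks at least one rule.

B

A: works as an acid, no egg, no coconut — valid
B: has cane sugar, so not paleo — out
C: works as an acid, no alcohol, paleo — keep
D: no egg, no coconut — OK
E: only shrimp, vinegar, and sweet potato; none excluded — keep
F: works as an acid, no tree nuts, paleo — OK
G: only date; none excluded — valid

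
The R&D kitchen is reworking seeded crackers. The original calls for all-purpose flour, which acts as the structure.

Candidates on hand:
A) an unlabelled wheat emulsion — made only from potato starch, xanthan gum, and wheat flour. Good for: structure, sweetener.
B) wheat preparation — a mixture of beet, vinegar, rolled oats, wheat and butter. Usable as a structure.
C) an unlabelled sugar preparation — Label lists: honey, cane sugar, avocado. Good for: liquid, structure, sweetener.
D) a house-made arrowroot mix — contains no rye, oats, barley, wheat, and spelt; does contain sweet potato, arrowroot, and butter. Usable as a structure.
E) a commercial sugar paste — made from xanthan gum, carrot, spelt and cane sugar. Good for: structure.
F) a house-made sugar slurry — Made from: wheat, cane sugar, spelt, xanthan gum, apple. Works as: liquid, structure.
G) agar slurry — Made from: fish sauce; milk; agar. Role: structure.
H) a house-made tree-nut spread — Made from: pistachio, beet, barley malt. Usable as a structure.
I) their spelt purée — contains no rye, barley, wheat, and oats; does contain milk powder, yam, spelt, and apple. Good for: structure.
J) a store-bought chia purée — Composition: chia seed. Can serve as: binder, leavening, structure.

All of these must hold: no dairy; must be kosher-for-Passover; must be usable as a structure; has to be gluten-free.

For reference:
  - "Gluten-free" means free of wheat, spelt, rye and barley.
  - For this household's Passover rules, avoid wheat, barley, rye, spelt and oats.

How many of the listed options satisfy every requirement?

A: has wheat flour, so not gluten-free; has wheat flour, so not kosher-for-Passover — reject
B: has wheat, so not gluten-free; has rolled oats, so not kosher-for-Passover (and 1 more) — out
C: only honey, cane sugar, and avocado; none excluded — keep
D: has butter, so not dairy-free — out
E: has spelt, so not gluten-free; has spelt, so not kosher-for-Passover — out
F: has spelt, so not gluten-free; has spelt, so not kosher-for-Passover — out
G: has milk, so not dairy-free — reject
H: has barley malt, so not gluten-free; has barley malt, so not kosher-for-Passover — no
I: has spelt, so not gluten-free; has spelt, so not kosher-for-Passover (and 1 more) — reject
J: every rule checks out — OK

2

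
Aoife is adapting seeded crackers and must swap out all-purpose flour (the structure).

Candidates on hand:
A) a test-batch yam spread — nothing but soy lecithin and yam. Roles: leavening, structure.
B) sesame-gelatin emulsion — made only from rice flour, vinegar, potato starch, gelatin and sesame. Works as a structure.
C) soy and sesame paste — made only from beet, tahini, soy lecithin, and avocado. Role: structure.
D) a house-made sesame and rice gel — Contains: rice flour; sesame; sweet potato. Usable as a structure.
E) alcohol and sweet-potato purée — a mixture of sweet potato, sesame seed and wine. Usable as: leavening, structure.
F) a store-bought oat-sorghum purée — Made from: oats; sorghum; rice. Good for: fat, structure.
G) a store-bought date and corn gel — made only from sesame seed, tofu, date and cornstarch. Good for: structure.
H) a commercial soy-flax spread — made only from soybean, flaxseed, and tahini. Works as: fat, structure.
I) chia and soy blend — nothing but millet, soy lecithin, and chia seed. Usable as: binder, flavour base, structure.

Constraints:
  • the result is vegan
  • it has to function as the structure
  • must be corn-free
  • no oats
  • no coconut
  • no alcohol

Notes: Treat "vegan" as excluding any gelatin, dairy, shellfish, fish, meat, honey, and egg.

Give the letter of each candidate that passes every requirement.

A: no alcohol, no corn — keep
B: has gelatin, so not vegan — reject
C: tahini and soy lecithin etc. — none of it excluded — valid
D: only rice flour, sesame and sweet potato; none excluded — OK
E: has wine, so not alcohol-free — no
F: has oats, so not oat-free — reject
G: has cornstarch, so not corn-free — out
H: works as a structure, no oats, no corn — keep
I: works as a structure, no alcohol, no coconut — OK

A, C, D, H, I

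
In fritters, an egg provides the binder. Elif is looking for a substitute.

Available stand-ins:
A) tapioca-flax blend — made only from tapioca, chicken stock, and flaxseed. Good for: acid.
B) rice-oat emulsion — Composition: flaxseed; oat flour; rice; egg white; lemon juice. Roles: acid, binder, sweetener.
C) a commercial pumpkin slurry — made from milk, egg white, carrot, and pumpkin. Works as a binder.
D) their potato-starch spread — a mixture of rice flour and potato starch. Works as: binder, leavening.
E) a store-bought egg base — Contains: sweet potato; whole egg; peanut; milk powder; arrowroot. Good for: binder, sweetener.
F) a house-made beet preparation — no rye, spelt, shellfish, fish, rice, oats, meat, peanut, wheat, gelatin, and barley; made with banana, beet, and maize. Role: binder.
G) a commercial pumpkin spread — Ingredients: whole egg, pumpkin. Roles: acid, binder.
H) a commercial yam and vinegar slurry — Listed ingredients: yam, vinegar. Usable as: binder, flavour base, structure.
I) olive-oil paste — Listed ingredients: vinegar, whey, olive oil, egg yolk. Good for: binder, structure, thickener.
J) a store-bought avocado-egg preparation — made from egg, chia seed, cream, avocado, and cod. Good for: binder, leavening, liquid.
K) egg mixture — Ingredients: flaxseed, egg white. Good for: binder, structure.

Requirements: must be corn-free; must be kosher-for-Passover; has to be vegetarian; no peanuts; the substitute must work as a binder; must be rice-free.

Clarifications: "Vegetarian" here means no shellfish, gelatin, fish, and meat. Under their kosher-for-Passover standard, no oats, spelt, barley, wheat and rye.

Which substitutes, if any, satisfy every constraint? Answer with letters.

A: not usable as a binder; has chicken stock, so not vegetarian — no
B: has oat flour, so not kosher-for-Passover; has rice, so not rice-free — out
C: no corn, no rice — keep
D: has rice flour, so not rice-free — out
E: has peanut, so not peanut-free — no
F: has maize, so not corn-free — out
G: only whole egg and pumpkin; none excluded — OK
H: kosher-for-Passover, vegetarian — keep
I: whey and egg yolk etc. — none of it excluded — OK
J: has cod, so not vegetarian — no
K: only egg white and flaxseed; none excluded — keep

C, G, H, I, K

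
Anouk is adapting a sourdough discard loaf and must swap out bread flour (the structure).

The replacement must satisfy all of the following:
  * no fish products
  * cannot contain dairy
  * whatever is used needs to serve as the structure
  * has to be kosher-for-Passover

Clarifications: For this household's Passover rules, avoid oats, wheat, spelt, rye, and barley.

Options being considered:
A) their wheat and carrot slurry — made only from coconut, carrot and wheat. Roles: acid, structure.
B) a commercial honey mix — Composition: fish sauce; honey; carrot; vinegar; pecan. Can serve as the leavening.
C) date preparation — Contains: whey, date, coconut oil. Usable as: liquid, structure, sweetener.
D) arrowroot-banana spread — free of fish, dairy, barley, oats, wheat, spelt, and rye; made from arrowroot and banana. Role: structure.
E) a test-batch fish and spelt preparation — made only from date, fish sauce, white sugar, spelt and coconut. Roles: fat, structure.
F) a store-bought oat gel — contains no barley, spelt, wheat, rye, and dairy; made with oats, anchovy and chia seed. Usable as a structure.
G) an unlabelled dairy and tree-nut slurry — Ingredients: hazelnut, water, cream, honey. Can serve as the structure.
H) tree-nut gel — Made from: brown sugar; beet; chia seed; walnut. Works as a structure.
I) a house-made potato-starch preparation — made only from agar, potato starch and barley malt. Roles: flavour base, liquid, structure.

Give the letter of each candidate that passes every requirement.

A: has wheat, so not kosher-for-Passover — out
B: not usable as a structure; has fish sauce, so not fish-free — out
C: has whey, so not dairy-free — reject
D: nothing on the exclusion list — OK
E: has spelt, so not kosher-for-Passover; has fish sauce, so not fish-free — out
F: has oats, so not kosher-for-Passover; has anchovy, so not fish-free — reject
G: has cream, so not dairy-free — no
H: nothing on the exclusion list — valid
I: has barley malt, so not kosher-for-Passover — reject

D, H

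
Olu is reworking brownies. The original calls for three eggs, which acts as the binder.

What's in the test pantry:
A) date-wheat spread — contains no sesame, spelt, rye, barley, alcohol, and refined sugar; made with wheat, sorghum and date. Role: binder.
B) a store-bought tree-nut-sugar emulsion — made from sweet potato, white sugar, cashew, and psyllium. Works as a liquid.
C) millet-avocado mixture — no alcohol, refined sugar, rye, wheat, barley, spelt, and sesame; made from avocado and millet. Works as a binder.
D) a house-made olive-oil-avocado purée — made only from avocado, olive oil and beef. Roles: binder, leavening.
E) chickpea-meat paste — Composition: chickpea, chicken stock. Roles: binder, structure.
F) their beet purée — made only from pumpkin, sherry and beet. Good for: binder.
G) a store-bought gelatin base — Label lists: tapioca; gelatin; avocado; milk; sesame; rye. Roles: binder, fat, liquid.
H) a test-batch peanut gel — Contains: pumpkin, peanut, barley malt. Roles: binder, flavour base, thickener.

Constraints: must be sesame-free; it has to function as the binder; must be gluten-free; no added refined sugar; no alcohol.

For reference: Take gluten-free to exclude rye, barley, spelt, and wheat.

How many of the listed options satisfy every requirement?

3

A: has wheat, so not gluten-free — out
B: not usable as a binder; has white sugar, so not no-added-sugar — reject
C: no alcohol, no refined sugar — valid
D: works as a binder, no alcohol, gluten-free — OK
E: every rule checks out — OK
F: has sherry, so not alcohol-free — no
G: has rye, so not gluten-free; has sesame, so not sesame-free — out
H: has barley malt, so not gluten-free — out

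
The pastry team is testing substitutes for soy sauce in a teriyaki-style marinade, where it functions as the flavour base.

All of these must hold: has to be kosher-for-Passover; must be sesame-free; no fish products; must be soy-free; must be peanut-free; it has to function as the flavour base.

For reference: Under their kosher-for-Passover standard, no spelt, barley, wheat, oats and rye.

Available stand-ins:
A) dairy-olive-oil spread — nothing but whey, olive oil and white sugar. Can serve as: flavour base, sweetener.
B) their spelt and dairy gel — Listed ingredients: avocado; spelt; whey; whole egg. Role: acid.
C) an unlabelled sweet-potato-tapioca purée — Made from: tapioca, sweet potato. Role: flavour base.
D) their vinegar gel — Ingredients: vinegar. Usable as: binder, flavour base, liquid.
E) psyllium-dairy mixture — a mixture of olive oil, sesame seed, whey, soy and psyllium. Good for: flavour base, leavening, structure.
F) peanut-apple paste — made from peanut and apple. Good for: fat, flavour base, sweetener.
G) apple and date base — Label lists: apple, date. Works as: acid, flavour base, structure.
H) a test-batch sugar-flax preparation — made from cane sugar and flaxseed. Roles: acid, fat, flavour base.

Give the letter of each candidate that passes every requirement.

A: nothing on the exclusion list — valid
B: not usable as a flavour base; has spelt, so not kosher-for-Passover — reject
C: all constraints satisfied — OK
D: only vinegar; none excluded — valid
E: has sesame seed, so not sesame-free; has soy, so not soy-free — reject
F: has peanut, so not peanut-free — no
G: no soy, no sesame — OK
H: kosher-for-Passover, no soy — keep

A, C, D, G, H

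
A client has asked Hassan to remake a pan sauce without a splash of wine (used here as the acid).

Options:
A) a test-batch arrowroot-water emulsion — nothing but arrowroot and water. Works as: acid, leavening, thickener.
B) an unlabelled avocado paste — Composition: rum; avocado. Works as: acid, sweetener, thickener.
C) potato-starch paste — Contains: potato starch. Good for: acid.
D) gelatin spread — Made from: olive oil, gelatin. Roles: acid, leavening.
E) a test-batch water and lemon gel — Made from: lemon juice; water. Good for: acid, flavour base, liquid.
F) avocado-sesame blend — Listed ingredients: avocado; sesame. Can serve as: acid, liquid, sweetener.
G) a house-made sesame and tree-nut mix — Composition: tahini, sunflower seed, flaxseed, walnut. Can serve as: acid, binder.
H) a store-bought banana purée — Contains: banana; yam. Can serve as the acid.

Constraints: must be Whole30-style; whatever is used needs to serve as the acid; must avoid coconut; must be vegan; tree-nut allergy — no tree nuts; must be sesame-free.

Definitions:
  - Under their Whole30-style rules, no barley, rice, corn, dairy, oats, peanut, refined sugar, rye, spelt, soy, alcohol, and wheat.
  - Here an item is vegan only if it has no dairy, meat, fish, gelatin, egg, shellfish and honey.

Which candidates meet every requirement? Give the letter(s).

A, C, E, H

A: only water and arrowroot; none excluded — OK
B: has rum, so not Whole30-style — no
C: only potato starch; none excluded — OK
D: has gelatin, so not vegan — out
E: only lemon juice and water; none excluded — OK
F: has sesame, so not sesame-free — no
G: has tahini, so not sesame-free; has walnut, so not tree-nut-free — no
H: only yam and banana; none excluded — valid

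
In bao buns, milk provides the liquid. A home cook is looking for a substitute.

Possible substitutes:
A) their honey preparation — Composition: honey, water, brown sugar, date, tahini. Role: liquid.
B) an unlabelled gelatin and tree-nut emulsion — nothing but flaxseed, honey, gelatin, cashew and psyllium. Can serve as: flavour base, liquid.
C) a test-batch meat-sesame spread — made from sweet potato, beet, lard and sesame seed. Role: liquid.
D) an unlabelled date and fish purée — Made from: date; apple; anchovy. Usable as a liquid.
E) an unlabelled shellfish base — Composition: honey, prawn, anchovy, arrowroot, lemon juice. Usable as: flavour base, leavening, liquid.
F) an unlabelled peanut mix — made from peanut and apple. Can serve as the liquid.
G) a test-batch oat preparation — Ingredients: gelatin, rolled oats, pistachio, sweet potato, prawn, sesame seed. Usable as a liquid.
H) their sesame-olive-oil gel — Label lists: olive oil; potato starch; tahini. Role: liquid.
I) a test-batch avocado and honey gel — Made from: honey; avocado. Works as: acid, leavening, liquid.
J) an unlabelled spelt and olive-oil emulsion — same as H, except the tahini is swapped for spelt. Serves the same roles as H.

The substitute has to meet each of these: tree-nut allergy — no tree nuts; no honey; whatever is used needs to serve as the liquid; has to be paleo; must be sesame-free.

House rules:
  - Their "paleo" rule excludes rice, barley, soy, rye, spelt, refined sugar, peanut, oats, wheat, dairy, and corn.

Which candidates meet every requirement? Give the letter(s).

A: has brown sugar, so not paleo; has tahini, so not sesame-free (and 1 more) — reject
B: has cashew, so not tree-nut-free; has honey, so not honey-free — no
C: has sesame seed, so not sesame-free — out
D: only anchovy, apple and date; none excluded — valid
E: has honey, so not honey-free — no
F: has peanut, so not paleo — out
G: has rolled oats, so not paleo; has pistachio, so not tree-nut-free (and 1 more) — reject
H: has tahini, so not sesame-free — no
I: has honey, so not honey-free — reject
J: has spelt, so not paleo — out

D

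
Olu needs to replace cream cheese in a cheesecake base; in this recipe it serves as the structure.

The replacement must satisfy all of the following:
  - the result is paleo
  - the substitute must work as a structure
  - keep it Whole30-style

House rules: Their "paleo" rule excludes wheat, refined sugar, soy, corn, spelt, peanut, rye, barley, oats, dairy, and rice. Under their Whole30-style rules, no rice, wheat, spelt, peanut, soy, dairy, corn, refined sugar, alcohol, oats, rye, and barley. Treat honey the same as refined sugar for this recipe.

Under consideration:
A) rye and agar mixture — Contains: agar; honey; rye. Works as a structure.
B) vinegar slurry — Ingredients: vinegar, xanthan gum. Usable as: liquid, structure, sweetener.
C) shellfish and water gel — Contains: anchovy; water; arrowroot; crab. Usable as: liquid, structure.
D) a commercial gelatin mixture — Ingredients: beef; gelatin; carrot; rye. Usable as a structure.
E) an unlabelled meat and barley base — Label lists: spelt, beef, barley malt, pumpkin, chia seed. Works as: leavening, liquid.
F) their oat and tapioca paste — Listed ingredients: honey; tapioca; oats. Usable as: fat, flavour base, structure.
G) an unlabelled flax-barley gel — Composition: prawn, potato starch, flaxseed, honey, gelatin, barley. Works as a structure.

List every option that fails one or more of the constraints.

A: has honey, so not paleo; has honey, so not Whole30-style — out
B: only vinegar and xanthan gum; none excluded — valid
C: anchovy and crab etc. — none of it excluded — keep
D: has rye, so not paleo; has rye, so not Whole30-style — reject
E: not usable as a structure; has barley malt, so not paleo (and 1 more) — no
F: has honey, so not paleo; has honey, so not Whole30-style — out
G: has barley, so not paleo; has barley, so not Whole30-style — no

A, D, E, F, G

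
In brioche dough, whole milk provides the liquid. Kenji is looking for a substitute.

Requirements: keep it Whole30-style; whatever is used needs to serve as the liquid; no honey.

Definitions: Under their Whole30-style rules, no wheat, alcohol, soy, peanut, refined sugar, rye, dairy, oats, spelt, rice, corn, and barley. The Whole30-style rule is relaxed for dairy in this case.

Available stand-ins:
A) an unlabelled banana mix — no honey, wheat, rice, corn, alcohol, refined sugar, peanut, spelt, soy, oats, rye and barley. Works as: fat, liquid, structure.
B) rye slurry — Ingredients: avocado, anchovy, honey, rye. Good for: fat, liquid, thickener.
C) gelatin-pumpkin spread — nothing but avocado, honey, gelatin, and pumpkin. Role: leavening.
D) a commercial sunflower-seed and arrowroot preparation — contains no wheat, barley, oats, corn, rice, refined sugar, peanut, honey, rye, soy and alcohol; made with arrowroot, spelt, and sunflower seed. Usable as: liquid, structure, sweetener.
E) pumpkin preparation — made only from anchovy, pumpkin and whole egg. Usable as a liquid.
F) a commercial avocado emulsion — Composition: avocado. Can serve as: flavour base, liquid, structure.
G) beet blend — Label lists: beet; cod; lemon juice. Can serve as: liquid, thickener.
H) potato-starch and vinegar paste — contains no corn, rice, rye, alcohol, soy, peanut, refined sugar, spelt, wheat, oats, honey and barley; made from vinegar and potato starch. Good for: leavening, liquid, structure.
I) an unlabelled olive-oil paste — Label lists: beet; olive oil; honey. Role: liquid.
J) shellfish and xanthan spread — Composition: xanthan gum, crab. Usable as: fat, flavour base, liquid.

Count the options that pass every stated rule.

A: works as a liquid, no honey, Whole30-style — valid
B: has rye, so not Whole30-style; has honey, so not honey-free — out
C: not usable as a liquid; has honey, so not honey-free — out
D: has spelt, so not Whole30-style — no
E: no honey, Whole30-style — keep
F: nothing on the exclusion list — valid
G: works as a liquid, Whole30-style, no honey — keep
H: Whole30-style, no honey — keep
I: has honey, so not honey-free — out
J: nothing on the exclusion list — keep

6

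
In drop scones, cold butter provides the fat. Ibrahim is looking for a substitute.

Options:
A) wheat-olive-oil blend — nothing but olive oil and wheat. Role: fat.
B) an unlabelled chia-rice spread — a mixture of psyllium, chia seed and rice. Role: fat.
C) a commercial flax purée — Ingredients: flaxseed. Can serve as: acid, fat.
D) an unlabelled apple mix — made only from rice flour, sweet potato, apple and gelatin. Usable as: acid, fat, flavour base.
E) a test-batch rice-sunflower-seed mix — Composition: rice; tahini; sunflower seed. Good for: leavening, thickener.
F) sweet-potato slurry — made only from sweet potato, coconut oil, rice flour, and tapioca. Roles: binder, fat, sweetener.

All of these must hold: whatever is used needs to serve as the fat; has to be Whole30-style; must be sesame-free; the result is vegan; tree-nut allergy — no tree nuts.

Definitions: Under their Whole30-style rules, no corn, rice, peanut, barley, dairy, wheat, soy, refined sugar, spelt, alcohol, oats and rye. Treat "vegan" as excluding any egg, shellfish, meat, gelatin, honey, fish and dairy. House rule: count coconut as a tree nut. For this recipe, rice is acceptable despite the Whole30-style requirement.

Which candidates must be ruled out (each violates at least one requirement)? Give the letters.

A: has wheat, so not Whole30-style — out
B: rice is permitted under the Whole30-style carve-out; nothing else excluded — keep
C: vegan, no sesame — valid
D: has gelatin, so not vegan — no
E: not usable as a fat; has tahini, so not sesame-free — reject
F: has coconut oil, so not tree-nut-free — reject

A, D, E, F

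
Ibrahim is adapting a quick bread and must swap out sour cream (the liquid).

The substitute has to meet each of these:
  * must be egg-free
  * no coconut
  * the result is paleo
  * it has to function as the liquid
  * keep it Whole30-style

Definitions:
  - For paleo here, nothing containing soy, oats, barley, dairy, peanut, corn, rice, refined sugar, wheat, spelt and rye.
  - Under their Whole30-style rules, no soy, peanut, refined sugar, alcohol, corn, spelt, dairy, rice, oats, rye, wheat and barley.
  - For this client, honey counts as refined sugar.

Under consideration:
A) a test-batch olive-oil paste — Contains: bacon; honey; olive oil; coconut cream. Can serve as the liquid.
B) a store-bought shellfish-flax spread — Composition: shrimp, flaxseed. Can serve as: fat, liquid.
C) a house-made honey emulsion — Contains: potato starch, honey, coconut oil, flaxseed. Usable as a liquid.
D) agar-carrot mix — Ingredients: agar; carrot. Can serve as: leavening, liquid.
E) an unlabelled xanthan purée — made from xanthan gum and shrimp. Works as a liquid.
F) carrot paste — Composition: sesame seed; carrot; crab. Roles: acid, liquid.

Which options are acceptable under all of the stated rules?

B, D, E, F

A: has honey, so not paleo; has honey, so not Whole30-style (and 1 more) — out
B: works as a liquid, Whole30-style, paleo — OK
C: has honey, so not paleo; has honey, so not Whole30-style (and 1 more) — out
D: nothing on the exclusion list — valid
E: only shrimp and xanthan gum; none excluded — keep
F: only sesame seed, crab, and carrot; none excluded — valid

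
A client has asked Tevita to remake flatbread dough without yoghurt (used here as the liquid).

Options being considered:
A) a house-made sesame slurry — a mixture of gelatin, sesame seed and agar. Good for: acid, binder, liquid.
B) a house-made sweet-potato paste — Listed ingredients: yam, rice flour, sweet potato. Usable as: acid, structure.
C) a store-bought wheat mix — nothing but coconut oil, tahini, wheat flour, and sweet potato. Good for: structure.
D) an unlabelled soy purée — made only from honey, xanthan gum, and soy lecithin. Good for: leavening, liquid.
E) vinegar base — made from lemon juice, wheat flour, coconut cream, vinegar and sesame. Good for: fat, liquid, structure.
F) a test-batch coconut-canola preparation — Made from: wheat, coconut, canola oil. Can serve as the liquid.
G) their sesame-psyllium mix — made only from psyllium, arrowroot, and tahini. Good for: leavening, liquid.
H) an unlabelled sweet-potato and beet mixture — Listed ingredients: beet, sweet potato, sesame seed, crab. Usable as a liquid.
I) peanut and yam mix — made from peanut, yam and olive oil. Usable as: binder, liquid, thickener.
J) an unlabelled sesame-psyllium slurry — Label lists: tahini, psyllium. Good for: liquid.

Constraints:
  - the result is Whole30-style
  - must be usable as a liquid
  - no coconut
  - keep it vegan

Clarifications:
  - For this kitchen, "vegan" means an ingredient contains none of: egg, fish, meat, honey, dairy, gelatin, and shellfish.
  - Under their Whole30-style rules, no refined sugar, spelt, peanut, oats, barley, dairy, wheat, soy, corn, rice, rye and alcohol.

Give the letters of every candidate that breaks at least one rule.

A: has gelatin, so not vegan — no
B: not usable as a liquid; has rice flour, so not Whole30-style — no
C: not usable as a liquid; has wheat flour, so not Whole30-style (and 1 more) — reject
D: has honey, so not vegan; has soy lecithin, so not Whole30-style — no
E: has wheat flour, so not Whole30-style; has coconut cream, so not coconut-free — no
F: has wheat, so not Whole30-style; has coconut, so not coconut-free — out
G: nothing on the exclusion list — OK
H: has crab, so not vegan — reject
I: has peanut, so not Whole30-style — no
J: nothing on the exclusion list — valid

A, B, C, D, E, F, H, I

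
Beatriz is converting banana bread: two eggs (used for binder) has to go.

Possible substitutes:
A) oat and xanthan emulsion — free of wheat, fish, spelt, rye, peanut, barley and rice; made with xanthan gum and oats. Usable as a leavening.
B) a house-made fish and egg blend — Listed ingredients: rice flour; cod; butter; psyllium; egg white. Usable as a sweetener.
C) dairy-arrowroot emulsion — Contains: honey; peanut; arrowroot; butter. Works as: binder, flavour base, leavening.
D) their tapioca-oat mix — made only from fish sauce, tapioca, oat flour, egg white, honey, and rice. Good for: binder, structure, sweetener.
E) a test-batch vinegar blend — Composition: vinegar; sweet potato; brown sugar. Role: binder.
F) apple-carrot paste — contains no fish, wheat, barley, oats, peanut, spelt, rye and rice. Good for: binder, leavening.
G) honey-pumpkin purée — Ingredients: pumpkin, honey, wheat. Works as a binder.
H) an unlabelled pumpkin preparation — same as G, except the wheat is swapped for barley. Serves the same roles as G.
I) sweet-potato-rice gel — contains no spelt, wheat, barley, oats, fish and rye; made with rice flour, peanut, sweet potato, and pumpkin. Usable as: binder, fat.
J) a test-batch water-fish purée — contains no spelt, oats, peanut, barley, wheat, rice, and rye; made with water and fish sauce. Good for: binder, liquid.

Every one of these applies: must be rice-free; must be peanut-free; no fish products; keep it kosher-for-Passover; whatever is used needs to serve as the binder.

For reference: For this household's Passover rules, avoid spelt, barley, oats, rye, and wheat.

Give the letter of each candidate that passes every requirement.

E, F

A: not usable as a binder; has oats, so not kosher-for-Passover — no
B: not usable as a binder; has rice flour, so not rice-free (and 1 more) — no
C: has peanut, so not peanut-free — no
D: has oat flour, so not kosher-for-Passover; has rice, so not rice-free (and 1 more) — no
E: works as a binder, no rice, no fish — OK
F: nothing on the exclusion list — OK
G: has wheat, so not kosher-for-Passover — no
H: has barley, so not kosher-for-Passover — out
I: has rice flour, so not rice-free; has peanut, so not peanut-free — out
J: has fish sauce, so not fish-free — out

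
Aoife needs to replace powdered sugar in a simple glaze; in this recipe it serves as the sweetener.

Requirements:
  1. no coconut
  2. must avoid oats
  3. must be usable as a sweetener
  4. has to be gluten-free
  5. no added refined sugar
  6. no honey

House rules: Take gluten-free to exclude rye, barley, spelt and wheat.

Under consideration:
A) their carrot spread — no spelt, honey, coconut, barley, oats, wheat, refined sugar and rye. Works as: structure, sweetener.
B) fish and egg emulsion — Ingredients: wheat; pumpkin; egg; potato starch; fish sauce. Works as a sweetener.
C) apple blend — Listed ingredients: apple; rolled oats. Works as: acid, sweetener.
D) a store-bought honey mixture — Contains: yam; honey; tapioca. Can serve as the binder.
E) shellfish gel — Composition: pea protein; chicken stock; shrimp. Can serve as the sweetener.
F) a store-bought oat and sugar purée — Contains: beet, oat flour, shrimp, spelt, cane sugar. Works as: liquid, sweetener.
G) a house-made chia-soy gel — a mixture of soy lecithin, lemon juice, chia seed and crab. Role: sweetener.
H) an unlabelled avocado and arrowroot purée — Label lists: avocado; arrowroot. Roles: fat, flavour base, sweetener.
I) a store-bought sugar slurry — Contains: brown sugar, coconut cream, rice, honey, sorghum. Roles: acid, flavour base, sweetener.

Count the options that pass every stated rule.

A: works as a sweetener, no coconut, no refined sugar — OK
B: has wheat, so not gluten-free — reject
C: has rolled oats, so not oat-free — reject
D: not usable as a sweetener; has honey, so not honey-free — no
E: every rule checks out — OK
F: has spelt, so not gluten-free; has oat flour, so not oat-free (and 1 more) — out
G: crab and soy lecithin etc. — none of it excluded — valid
H: only avocado and arrowroot; none excluded — OK
I: has honey, so not honey-free; has brown sugar, so not no-added-sugar (and 1 more) — out

4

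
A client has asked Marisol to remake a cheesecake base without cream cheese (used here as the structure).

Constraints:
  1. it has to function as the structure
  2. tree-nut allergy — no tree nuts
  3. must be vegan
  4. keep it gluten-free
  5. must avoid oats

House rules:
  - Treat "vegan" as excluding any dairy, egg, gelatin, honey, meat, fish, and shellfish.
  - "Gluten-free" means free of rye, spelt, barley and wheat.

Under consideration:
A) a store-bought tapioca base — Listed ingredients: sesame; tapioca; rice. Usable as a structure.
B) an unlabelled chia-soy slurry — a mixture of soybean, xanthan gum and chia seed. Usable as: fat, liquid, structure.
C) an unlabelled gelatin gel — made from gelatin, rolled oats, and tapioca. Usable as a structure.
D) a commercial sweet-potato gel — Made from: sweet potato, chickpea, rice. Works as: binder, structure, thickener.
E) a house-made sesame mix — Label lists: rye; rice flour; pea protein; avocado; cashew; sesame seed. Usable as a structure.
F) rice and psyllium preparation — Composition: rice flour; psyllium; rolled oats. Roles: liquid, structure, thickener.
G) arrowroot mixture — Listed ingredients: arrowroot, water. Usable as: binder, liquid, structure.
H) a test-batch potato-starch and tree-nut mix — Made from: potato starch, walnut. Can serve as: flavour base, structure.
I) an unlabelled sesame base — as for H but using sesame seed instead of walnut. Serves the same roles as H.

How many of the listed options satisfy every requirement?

A: only rice, sesame, and tapioca; none excluded — valid
B: all constraints satisfied — valid
C: has gelatin, so not vegan; has rolled oats, so not oat-free — no
D: works as a structure, no oats, vegan — OK
E: has rye, so not gluten-free; has cashew, so not tree-nut-free — reject
F: has rolled oats, so not oat-free — no
G: every rule checks out — keep
H: has walnut, so not tree-nut-free — reject
I: vegan, no oats — valid

5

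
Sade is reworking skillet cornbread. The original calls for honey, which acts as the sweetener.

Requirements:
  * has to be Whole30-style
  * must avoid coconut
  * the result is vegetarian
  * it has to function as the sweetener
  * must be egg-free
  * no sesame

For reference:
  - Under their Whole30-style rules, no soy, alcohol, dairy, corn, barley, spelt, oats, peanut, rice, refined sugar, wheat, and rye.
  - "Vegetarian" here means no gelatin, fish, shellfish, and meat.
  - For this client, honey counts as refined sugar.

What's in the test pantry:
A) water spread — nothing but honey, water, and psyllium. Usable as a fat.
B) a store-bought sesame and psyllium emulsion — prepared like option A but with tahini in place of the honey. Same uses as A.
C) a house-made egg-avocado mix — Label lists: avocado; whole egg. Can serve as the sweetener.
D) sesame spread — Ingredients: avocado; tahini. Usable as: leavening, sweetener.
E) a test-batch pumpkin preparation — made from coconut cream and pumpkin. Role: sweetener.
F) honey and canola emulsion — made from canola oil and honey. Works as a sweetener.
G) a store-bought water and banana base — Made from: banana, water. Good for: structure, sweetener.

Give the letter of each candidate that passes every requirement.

A: not usable as a sweetener; has honey, so not Whole30-style — no
B: not usable as a sweetener; has tahini, so not sesame-free — reject
C: has whole egg, so not egg-free — no
D: has tahini, so not sesame-free — reject
E: has coconut cream, so not coconut-free — out
F: has honey, so not Whole30-style — no
G: works as a sweetener, vegetarian, no sesame — valid

G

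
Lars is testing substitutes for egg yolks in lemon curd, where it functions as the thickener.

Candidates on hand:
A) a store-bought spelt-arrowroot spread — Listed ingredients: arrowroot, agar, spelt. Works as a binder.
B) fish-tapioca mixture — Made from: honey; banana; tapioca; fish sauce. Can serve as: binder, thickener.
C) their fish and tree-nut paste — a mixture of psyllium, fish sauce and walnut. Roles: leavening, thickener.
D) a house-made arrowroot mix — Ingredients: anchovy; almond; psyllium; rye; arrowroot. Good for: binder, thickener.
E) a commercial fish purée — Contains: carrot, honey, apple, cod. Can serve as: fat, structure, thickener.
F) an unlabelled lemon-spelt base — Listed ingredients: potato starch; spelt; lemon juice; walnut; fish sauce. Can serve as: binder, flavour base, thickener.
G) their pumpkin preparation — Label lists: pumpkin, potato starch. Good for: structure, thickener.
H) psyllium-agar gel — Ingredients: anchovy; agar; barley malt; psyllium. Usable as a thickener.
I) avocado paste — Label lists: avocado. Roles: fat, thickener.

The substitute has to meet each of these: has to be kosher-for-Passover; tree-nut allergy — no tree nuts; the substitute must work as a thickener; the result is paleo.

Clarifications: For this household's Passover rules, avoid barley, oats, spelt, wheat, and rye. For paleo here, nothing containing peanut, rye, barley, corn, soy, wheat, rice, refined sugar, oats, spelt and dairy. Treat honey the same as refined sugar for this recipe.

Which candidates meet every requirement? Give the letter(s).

G, I

A: not usable as a thickener; has spelt, so not kosher-for-Passover (and 1 more) — no
B: has honey, so not paleo — reject
C: has walnut, so not tree-nut-free — no
D: has rye, so not kosher-for-Passover; has rye, so not paleo (and 1 more) — no
E: has honey, so not paleo — out
F: has spelt, so not kosher-for-Passover; has spelt, so not paleo (and 1 more) — no
G: all constraints satisfied — valid
H: has barley malt, so not kosher-for-Passover; has barley malt, so not paleo — reject
I: no tree nuts, kosher-for-Passover — OK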